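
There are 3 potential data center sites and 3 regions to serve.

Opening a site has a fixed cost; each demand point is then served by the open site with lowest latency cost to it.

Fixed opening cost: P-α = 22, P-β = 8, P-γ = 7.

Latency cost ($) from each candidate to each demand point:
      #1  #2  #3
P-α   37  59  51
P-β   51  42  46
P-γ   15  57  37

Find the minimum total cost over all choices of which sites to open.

109

Open {P-β, P-γ}: assign each demand point to its cheapest open site.
  #1→P-γ 15, #2→P-β 42, #3→P-γ 37
  latency cost 94, fixed 15 → total 109.
Compare {P-γ}: latency cost 109 + fixed 7 = 116.
Compare {P-α, P-β, P-γ}: latency cost 94 + fixed 37 = 131.
Compare {P-α, P-γ}: latency cost 109 + fixed 29 = 138.
All other subsets cost ≥ 116. Minimum total cost: 109.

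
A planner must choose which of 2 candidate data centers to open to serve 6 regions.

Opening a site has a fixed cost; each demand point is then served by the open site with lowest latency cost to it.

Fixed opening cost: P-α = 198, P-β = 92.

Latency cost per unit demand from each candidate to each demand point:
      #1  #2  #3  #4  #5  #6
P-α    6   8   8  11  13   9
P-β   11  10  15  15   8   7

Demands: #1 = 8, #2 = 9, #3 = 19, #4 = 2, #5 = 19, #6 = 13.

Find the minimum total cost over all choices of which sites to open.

827

Open {P-α, P-β}: assign each demand point to its cheapest open site.
  #1→P-α 8×6=48, #2→P-α 9×8=72, #3→P-α 19×8=152, #4→P-α 2×11=22, #5→P-β 19×8=152, #6→P-β 13×7=91
  latency cost 537, fixed 290 → total 827.
Compare {P-β}: latency cost 736 + fixed 92 = 828.
Compare {P-α}: latency cost 658 + fixed 198 = 856.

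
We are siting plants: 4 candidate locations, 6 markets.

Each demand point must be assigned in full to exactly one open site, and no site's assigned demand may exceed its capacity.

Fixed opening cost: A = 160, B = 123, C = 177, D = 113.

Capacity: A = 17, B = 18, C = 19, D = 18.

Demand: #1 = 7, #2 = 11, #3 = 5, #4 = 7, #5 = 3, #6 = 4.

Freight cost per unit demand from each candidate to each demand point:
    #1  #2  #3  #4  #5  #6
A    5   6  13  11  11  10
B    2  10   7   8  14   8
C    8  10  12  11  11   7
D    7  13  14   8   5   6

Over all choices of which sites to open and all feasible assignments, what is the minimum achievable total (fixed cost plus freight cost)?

605

Open {B, C}; cheapest assignment that respects the capacities:
  B (cap 18, load 18): #1, #4, #6 — cost 7×2 + 7×8 + 4×8 = 102
  C (cap 19, load 19): #2, #3, #5 — cost 11×10 + 5×12 + 3×11 = 203
  Shipping 305, fixed 300 → total 605.
  Any other capacity-feasible assignment to {B, C} ships for at least 305.
Compare {A, B, D}: its best feasible assignment gives total 606.
Compare {C, D}: its best feasible assignment gives total 622.
Every other set of open sites that can feasibly serve all demand totals ≥ 606 even under its best assignment. Minimum: 605.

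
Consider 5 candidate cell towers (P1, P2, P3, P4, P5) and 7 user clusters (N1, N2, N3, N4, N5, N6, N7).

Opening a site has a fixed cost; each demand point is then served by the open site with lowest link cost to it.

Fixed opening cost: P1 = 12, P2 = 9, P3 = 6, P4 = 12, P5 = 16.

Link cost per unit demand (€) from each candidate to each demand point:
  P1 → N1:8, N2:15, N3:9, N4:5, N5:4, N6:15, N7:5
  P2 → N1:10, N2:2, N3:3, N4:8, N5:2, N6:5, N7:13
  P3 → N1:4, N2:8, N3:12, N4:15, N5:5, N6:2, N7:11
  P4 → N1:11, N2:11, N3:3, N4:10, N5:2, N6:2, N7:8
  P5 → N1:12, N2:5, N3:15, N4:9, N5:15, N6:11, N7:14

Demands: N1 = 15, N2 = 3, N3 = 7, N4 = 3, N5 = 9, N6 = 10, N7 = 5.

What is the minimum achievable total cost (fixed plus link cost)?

Open {P1, P2, P3}: assign each demand point to its cheapest open site.
  N1→P3 15×4=60, N2→P2 3×2=6, N3→P2 7×3=21, N4→P1 3×5=15, N5→P2 9×2=18, N6→P3 10×2=20, N7→P1 5×5=25
  link cost 165, fixed 27 → total 192.
Compare {P1, P2, P3, P4}: link cost 165 + fixed 39 = 204.
Compare {P1, P2, P3, P5}: link cost 165 + fixed 43 = 208.
Compare {P1, P3, P4}: link cost 183 + fixed 30 = 213.
All other subsets cost ≥ 204. Minimum total cost: 192.

192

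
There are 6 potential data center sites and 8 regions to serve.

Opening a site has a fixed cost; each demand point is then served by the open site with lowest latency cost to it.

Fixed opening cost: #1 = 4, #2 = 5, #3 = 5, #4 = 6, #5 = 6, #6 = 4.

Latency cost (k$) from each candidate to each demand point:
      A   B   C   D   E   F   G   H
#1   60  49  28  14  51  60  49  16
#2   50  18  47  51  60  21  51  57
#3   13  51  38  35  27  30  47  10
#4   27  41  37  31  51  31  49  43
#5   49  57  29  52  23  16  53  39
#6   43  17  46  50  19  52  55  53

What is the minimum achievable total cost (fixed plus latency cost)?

Open {#1, #3, #5, #6}: assign each demand point to its cheapest open site.
  A→#3 13, B→#6 17, C→#1 28, D→#1 14, E→#6 19, F→#5 16, G→#3 47, H→#3 10
  latency cost 164, fixed 19 → total 183.
Compare {#1, #2, #3, #6}: latency cost 169 + fixed 18 = 187.
Compare {#1, #2, #3, #5, #6}: latency cost 164 + fixed 24 = 188.
Compare {#1, #2, #3, #5}: latency cost 169 + fixed 20 = 189.
All other subsets cost ≥ 187. Minimum total cost: 183.

183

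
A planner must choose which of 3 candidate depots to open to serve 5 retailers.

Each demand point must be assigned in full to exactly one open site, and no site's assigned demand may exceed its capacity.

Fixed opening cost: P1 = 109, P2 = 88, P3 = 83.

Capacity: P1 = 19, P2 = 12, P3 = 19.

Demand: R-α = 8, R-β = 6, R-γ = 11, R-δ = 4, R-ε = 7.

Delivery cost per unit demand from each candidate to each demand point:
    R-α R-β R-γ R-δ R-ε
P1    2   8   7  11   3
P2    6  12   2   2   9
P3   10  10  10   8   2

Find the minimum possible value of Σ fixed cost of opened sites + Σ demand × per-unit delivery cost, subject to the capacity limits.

391

Open {P1, P3}; cheapest assignment that respects the capacities:
  P1 (cap 19, load 19): R-α, R-γ — cost 8×2 + 11×7 = 93
  P3 (cap 19, load 17): R-β, R-δ, R-ε — cost 6×10 + 4×8 + 7×2 = 106
  Shipping 199, fixed 192 → total 391.
  Any other capacity-feasible assignment to {P1, P3} ships for at least 199.
Compare {P1, P2, P3}: its best feasible assignment gives total 412.
Every other set of open sites that can feasibly serve all demand totals ≥ 412 even under its best assignment. Minimum: 391.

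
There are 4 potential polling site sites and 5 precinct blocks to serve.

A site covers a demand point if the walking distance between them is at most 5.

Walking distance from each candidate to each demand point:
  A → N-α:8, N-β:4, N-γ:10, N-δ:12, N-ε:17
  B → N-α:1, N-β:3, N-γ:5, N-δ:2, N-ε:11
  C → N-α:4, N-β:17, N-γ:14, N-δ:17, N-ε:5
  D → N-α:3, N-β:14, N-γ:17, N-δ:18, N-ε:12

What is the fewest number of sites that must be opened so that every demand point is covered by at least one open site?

2

Coverage sets (demand points within 5 of each site):
  A: {N-β}
  B: {N-α, N-β, N-γ, N-δ}
  C: {N-α, N-ε}
  D: {N-α}
No single site covers all 5 demand points.
But {B, C} covers everything, so the minimum is 2.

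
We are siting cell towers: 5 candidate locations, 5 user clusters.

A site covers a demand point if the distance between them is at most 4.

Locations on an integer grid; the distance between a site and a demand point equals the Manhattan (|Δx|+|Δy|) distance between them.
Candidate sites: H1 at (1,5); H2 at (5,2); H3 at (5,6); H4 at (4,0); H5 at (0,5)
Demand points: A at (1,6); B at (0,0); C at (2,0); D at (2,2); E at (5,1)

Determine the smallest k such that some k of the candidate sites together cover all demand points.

Coverage sets (demand points within 4 of each site):
  H1: {A, D}
  H2: {D, E}
  H3: {A}
  H4: {B, C, D, E}
  H5: {A}
No single site covers all 5 demand points.
But {H1, H4} covers everything, so the minimum is 2.

2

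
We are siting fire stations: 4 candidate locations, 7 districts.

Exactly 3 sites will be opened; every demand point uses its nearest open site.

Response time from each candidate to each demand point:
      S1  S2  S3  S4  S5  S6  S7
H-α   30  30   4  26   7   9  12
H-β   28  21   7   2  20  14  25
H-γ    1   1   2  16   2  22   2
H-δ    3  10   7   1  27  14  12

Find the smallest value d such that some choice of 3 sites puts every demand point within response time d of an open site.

Open {H-α, H-β, H-γ}.
  Farthest demand point is S6 at response time 9 (to H-α); all others are ≤ 9.
With {H-α, H-γ, H-δ} the worst case is 9.
With {H-α, H-β, H-δ} the worst case is 12.
No size-3 selection achieves below 9.

9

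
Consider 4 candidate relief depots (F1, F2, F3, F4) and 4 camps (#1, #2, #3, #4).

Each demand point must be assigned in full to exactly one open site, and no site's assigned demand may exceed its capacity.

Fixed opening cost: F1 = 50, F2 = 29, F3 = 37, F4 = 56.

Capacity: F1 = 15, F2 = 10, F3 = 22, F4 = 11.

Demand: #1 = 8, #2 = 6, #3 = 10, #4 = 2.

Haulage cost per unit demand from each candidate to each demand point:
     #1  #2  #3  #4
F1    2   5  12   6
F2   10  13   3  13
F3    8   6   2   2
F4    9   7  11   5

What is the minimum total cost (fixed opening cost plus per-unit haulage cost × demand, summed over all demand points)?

Open {F1, F3}; cheapest assignment that respects the capacities:
  F1 (cap 15, load 14): #1, #2 — cost 8×2 + 6×5 = 46
  F3 (cap 22, load 12): #3, #4 — cost 10×2 + 2×2 = 24
  Shipping 70, fixed 87 → total 157.
  Any other capacity-feasible assignment to {F1, F3} ships for at least 70.
Compare {F1, F2, F3}: its best feasible assignment gives total 186.
Compare {F2, F3}: its best feasible assignment gives total 200.
Every other set of open sites that can feasibly serve all demand totals ≥ 186 even under its best assignment. Minimum: 157.

157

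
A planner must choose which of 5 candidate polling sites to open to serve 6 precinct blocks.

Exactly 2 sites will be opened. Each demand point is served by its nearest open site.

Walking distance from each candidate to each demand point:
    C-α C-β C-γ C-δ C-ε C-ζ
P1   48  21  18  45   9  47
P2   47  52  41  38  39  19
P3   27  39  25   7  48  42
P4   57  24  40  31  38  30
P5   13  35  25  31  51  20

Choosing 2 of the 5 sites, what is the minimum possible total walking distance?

Open {P1, P5}.
  C-α→P5 13, C-β→P1 21, C-γ→P1 18, C-δ→P5 31, C-ε→P1 9, C-ζ→P5 20  ⇒ total 112.
Compare {P1, P3}: total 124.
Compare {P3, P5}: total 148.
No size-2 selection does better; minimum is 112.

112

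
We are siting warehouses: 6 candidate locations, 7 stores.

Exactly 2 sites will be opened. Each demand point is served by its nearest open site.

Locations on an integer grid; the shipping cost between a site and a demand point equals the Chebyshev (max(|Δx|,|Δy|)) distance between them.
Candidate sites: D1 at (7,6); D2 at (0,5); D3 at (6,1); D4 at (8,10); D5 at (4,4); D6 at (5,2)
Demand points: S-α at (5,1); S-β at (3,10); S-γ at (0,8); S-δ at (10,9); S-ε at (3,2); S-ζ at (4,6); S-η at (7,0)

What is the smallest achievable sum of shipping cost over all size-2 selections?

21

Open {D1, D6}.
  S-α→D6 1, S-β→D1 4, S-γ→D6 6, S-δ→D1 3, S-ε→D6 2, S-ζ→D1 3, S-η→D6 2  ⇒ total 21.
Compare {D1, D3}: total 22.
Compare {D1, D5}: total 22.
No size-2 selection does better; minimum is 21.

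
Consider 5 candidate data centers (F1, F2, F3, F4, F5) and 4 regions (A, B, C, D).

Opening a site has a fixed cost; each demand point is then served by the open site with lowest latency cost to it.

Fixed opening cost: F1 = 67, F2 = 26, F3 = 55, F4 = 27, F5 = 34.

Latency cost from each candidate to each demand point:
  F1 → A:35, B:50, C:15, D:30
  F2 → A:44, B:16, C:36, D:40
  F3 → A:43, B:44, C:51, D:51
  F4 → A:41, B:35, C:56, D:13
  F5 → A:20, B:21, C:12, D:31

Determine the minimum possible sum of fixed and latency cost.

Open {F5}: assign each demand point to its cheapest open site.
  A→F5 20, B→F5 21, C→F5 12, D→F5 31
  latency cost 84, fixed 34 → total 118.
Compare {F4, F5}: latency cost 66 + fixed 61 = 127.
Compare {F2, F5}: latency cost 79 + fixed 60 = 139.
Compare {F2, F4, F5}: latency cost 61 + fixed 87 = 148.
All other subsets cost ≥ 127. Minimum total cost: 118.

118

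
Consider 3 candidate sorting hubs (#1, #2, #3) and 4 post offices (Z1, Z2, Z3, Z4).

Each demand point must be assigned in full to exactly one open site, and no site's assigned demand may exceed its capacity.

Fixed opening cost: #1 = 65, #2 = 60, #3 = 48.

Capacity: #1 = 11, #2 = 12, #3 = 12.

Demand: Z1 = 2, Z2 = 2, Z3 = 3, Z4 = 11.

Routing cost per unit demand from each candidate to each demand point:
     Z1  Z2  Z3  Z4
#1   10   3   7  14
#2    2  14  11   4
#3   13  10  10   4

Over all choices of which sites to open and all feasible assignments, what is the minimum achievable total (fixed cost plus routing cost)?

Open {#1, #3}; cheapest assignment that respects the capacities:
  #1 (cap 11, load 7): Z1, Z2, Z3 — cost 2×10 + 2×3 + 3×7 = 47
  #3 (cap 12, load 11): Z4 — cost 11×4 = 44
  Shipping 91, fixed 113 → total 204.
  Any other capacity-feasible assignment to {#1, #3} ships for at least 91.
Compare {#1, #2}: its best feasible assignment gives total 216.
Compare {#2, #3}: its best feasible assignment gives total 217.
Every other set of open sites that can feasibly serve all demand totals ≥ 216 even under its best assignment. Minimum: 204.

204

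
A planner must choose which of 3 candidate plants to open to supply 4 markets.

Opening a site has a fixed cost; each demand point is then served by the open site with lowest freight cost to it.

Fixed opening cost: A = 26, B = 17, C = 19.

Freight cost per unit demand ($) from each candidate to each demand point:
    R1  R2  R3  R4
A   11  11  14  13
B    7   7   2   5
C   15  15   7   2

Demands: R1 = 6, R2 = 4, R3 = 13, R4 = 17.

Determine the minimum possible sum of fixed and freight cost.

Open {B, C}: assign each demand point to its cheapest open site.
  R1→B 6×7=42, R2→B 4×7=28, R3→B 13×2=26, R4→C 17×2=34
  freight cost 130, fixed 36 → total 166.
Compare {A, B, C}: freight cost 130 + fixed 62 = 192.
Compare {B}: freight cost 181 + fixed 17 = 198.
Compare {A, B}: freight cost 181 + fixed 43 = 224.
All other subsets cost ≥ 192. Minimum total cost: 166.

166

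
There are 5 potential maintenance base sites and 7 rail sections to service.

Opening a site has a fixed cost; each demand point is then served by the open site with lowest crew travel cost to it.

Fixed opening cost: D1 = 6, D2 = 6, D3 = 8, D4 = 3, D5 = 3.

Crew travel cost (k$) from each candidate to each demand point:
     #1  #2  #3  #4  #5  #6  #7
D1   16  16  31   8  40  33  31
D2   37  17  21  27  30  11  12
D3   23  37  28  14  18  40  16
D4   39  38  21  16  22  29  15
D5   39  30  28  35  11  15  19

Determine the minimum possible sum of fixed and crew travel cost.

110

Open {D1, D2, D5}: assign each demand point to its cheapest open site.
  #1→D1 16, #2→D1 16, #3→D2 21, #4→D1 8, #5→D5 11, #6→D2 11, #7→D2 12
  crew travel cost 95, fixed 15 → total 110.
Compare {D1, D2, D4, D5}: crew travel cost 95 + fixed 18 = 113.
Compare {D1, D4, D5}: crew travel cost 102 + fixed 12 = 114.
Compare {D1, D2, D3, D5}: crew travel cost 95 + fixed 23 = 118.
All other subsets cost ≥ 113. Minimum total cost: 110.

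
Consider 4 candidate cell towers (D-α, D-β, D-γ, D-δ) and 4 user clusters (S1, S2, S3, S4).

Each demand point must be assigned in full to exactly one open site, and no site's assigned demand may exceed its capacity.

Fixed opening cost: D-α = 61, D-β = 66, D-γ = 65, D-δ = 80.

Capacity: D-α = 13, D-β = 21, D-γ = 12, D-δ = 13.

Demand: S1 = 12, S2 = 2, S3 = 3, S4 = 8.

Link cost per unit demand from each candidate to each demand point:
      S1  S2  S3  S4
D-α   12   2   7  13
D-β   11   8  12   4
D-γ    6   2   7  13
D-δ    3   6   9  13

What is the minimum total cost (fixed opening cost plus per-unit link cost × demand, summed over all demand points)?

Open {D-β, D-δ}; cheapest assignment that respects the capacities:
  D-β (cap 21, load 13): S2, S3, S4 — cost 2×8 + 3×12 + 8×4 = 84
  D-δ (cap 13, load 12): S1 — cost 12×3 = 36
  Shipping 120, fixed 146 → total 266.
  Any other capacity-feasible assignment to {D-β, D-δ} ships for at least 120.
Compare {D-β, D-γ}: its best feasible assignment gives total 287.
Compare {D-α, D-β, D-δ}: its best feasible assignment gives total 300.
Every other set of open sites that can feasibly serve all demand totals ≥ 287 even under its best assignment. Minimum: 266.

266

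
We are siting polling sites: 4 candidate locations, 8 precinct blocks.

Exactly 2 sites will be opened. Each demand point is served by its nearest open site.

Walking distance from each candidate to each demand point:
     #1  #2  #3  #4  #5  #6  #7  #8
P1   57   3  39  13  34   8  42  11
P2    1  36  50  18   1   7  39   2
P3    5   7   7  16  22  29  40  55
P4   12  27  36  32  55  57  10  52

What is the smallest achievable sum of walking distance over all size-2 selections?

80

Open {P2, P3}.
  #1→P2 1, #2→P3 7, #3→P3 7, #4→P3 16, #5→P2 1, #6→P2 7, #7→P2 39, #8→P2 2  ⇒ total 80.
Compare {P2, P4}: total 102.
Compare {P1, P2}: total 105.
No size-2 selection does better; minimum is 80.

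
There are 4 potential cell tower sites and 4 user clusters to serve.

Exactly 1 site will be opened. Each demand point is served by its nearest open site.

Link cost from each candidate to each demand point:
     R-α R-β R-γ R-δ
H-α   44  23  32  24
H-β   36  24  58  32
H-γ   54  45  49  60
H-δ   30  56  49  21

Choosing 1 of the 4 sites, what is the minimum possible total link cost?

123

Open {H-α}.
  R-α→H-α 44, R-β→H-α 23, R-γ→H-α 32, R-δ→H-α 24  ⇒ total 123.
Compare {H-β}: total 150.
Compare {H-δ}: total 156.
No size-1 selection does better; minimum is 123.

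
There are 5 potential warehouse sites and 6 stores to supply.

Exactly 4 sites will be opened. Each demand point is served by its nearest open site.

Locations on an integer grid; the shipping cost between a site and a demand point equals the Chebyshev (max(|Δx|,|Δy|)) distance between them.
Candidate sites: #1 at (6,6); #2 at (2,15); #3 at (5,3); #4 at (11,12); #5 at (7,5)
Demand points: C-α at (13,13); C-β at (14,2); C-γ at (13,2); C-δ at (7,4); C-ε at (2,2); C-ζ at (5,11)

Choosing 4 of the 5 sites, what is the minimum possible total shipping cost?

23

Open {#2, #3, #4, #5}.
  C-α→#4 2, C-β→#5 7, C-γ→#5 6, C-δ→#5 1, C-ε→#3 3, C-ζ→#2 4  ⇒ total 23.
Compare {#1, #2, #4, #5}: total 24.
Compare {#1, #3, #4, #5}: total 24.
No size-4 selection does better; minimum is 23.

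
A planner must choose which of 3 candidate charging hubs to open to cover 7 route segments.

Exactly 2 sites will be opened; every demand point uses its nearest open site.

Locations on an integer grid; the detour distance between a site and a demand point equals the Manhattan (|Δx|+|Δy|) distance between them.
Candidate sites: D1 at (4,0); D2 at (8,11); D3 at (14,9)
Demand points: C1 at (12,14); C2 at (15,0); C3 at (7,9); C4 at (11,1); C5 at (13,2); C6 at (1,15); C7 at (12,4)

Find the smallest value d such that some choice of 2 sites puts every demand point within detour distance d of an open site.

11

Open {D1, D2}.
  Farthest demand point is C2 at detour distance 11 (to D1); all others are ≤ 11.
With {D2, D3} the worst case is 11.
With {D1, D3} the worst case is 18.
No size-2 selection achieves below 11.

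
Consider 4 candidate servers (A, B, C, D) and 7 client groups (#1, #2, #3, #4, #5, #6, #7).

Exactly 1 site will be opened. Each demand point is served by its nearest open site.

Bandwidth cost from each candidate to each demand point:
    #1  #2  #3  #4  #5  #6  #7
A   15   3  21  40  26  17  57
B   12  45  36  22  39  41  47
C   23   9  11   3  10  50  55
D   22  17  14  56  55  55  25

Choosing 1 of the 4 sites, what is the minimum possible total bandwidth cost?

Open {C}.
  #1→C 23, #2→C 9, #3→C 11, #4→C 3, #5→C 10, #6→C 50, #7→C 55  ⇒ total 161.
Compare {A}: total 179.
Compare {B}: total 242.
No size-1 selection does better; minimum is 161.

161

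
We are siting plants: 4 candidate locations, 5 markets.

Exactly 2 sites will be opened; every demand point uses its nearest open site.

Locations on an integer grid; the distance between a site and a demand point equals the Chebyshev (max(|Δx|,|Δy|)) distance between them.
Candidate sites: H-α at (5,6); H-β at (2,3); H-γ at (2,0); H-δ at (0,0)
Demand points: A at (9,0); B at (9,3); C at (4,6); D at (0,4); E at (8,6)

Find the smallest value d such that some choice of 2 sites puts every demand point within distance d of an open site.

6

Open {H-α, H-β}.
  Farthest demand point is A at distance 6 (to H-α); all others are ≤ 6.
With {H-α, H-γ} the worst case is 6.
With {H-α, H-δ} the worst case is 6.
No size-2 selection achieves below 6.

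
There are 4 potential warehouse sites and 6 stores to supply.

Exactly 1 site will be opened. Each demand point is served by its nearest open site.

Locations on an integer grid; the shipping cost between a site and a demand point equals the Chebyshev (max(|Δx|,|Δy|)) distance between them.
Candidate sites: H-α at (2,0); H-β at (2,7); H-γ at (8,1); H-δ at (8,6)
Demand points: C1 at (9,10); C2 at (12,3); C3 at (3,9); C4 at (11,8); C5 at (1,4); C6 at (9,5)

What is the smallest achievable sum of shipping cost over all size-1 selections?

24

Open {H-δ}.
  C1→H-δ 4, C2→H-δ 4, C3→H-δ 5, C4→H-δ 3, C5→H-δ 7, C6→H-δ 1  ⇒ total 24.
Compare {H-β}: total 38.
Compare {H-γ}: total 39.
No size-1 selection does better; minimum is 24.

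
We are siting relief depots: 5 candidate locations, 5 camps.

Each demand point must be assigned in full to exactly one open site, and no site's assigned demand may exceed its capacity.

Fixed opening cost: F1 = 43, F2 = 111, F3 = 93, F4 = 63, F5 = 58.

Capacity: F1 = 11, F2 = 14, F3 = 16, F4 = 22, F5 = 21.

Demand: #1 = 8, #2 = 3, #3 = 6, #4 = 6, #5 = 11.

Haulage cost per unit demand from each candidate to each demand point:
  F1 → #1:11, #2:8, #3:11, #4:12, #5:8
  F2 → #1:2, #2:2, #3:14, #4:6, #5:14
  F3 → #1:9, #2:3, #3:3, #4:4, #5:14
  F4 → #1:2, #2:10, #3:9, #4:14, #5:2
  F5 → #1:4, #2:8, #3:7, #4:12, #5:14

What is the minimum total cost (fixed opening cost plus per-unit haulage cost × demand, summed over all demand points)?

245

Open {F3, F4}; cheapest assignment that respects the capacities:
  F3 (cap 16, load 15): #2, #3, #4 — cost 3×3 + 6×3 + 6×4 = 51
  F4 (cap 22, load 19): #1, #5 — cost 8×2 + 11×2 = 38
  Shipping 89, fixed 156 → total 245.
  Any other capacity-feasible assignment to {F3, F4} ships for at least 89.
Compare {F1, F3, F4}: its best feasible assignment gives total 288.
Compare {F4, F5}: its best feasible assignment gives total 297.
Every other set of open sites that can feasibly serve all demand totals ≥ 288 even under its best assignment. Minimum: 245.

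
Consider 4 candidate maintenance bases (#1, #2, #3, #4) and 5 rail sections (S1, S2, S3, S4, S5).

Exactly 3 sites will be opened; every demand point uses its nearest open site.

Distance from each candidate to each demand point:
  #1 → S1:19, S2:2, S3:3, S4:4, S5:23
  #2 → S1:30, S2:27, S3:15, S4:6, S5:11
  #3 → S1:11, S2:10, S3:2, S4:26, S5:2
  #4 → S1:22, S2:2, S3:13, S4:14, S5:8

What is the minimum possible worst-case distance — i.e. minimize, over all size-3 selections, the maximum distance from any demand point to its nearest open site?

11

Open {#1, #2, #3}.
  Farthest demand point is S1 at distance 11 (to #3); all others are ≤ 11.
With {#1, #3, #4} the worst case is 11.
With {#2, #3, #4} the worst case is 11.
No size-3 selection achieves below 11.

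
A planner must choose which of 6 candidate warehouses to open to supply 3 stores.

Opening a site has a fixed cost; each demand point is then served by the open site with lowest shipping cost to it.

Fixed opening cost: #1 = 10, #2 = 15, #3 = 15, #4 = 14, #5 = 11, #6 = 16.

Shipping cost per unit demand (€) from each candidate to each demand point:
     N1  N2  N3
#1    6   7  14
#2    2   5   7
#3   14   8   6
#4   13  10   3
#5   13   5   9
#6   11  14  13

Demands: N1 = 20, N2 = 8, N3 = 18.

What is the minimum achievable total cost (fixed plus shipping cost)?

Open {#2, #4}: assign each demand point to its cheapest open site.
  N1→#2 20×2=40, N2→#2 8×5=40, N3→#4 18×3=54
  shipping cost 134, fixed 29 → total 163.
Compare {#1, #2, #4}: shipping cost 134 + fixed 39 = 173.
Compare {#2, #4, #5}: shipping cost 134 + fixed 40 = 174.
Compare {#2, #3, #4}: shipping cost 134 + fixed 44 = 178.
All other subsets cost ≥ 173. Minimum total cost: 163.

163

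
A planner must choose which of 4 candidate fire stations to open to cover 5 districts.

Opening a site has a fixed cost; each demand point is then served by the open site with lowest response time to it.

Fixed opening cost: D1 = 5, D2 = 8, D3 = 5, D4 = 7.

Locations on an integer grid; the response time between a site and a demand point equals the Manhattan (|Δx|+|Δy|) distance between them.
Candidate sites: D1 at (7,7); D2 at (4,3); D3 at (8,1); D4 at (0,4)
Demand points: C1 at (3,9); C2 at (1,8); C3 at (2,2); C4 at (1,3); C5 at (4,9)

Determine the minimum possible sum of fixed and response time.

Open {D1, D4}: assign each demand point to its cheapest open site.
  C1→D1 6, C2→D4 5, C3→D4 4, C4→D4 2, C5→D1 5
  response time 22, fixed 12 → total 34.
Compare {D2}: response time 27 + fixed 8 = 35.
Compare {D4}: response time 28 + fixed 7 = 35.
Compare {D1, D2}: response time 24 + fixed 13 = 37.
All other subsets cost ≥ 35. Minimum total cost: 34.

34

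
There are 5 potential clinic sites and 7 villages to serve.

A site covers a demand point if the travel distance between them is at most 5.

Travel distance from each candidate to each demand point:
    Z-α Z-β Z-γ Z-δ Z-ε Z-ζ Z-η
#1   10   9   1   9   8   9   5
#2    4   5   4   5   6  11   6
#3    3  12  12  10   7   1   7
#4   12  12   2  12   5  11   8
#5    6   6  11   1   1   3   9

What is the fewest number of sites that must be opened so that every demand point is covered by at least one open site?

3

Coverage sets (demand points within 5 of each site):
  #1: {Z-γ, Z-η}
  #2: {Z-α, Z-β, Z-γ, Z-δ}
  #3: {Z-α, Z-ζ}
  #4: {Z-γ, Z-ε}
  #5: {Z-δ, Z-ε, Z-ζ}
No 2 sites suffice: every size-2 union leaves at least one demand point uncovered.
But {#1, #2, #5} covers everything, so the minimum is 3.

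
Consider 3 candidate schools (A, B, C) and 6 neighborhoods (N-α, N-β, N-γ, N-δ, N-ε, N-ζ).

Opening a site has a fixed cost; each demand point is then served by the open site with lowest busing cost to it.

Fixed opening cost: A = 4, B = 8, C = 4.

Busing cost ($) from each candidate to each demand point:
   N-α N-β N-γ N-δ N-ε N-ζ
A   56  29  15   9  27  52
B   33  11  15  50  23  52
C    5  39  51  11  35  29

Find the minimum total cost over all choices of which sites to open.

106

Open {B, C}: assign each demand point to its cheapest open site.
  N-α→C 5, N-β→B 11, N-γ→B 15, N-δ→C 11, N-ε→B 23, N-ζ→C 29
  busing cost 94, fixed 12 → total 106.
Compare {A, B, C}: busing cost 92 + fixed 16 = 108.
Compare {A, C}: busing cost 114 + fixed 8 = 122.
Compare {A, B}: busing cost 143 + fixed 12 = 155.
All other subsets cost ≥ 108. Minimum total cost: 106.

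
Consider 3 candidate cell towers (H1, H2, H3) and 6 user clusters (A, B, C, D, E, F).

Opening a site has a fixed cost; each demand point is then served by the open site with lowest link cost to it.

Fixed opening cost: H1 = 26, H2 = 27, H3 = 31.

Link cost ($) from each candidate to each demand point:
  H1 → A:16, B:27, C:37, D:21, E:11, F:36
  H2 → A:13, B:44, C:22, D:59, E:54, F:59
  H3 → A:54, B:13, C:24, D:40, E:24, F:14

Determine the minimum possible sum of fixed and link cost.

Open {H1, H3}: assign each demand point to its cheapest open site.
  A→H1 16, B→H3 13, C→H3 24, D→H1 21, E→H1 11, F→H3 14
  link cost 99, fixed 57 → total 156.
Compare {H1}: link cost 148 + fixed 26 = 174.
Compare {H1, H2, H3}: link cost 94 + fixed 84 = 178.
Compare {H1, H2}: link cost 130 + fixed 53 = 183.
All other subsets cost ≥ 174. Minimum total cost: 156.

156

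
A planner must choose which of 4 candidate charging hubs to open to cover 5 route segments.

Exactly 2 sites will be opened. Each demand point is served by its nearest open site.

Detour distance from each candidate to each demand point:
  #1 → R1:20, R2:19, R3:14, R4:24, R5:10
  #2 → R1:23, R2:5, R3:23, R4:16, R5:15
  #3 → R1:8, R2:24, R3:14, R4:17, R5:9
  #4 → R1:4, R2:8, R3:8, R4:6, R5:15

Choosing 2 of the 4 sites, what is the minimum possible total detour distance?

35

Open {#3, #4}.
  R1→#4 4, R2→#4 8, R3→#4 8, R4→#4 6, R5→#3 9  ⇒ total 35.
Compare {#1, #4}: total 36.
Compare {#2, #4}: total 38.
No size-2 selection does better; minimum is 35.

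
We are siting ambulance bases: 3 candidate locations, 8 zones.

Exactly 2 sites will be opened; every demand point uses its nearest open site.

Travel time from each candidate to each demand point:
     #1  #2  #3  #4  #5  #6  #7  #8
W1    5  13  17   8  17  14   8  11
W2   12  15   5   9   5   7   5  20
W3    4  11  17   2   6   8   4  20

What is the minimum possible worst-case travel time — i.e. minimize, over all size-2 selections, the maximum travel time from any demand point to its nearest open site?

Open {W1, W2}.
  Farthest demand point is #2 at travel time 13 (to W1); all others are ≤ 13.
With {W1, W3} the worst case is 17.
With {W2, W3} the worst case is 20.
No size-2 selection achieves below 13.

13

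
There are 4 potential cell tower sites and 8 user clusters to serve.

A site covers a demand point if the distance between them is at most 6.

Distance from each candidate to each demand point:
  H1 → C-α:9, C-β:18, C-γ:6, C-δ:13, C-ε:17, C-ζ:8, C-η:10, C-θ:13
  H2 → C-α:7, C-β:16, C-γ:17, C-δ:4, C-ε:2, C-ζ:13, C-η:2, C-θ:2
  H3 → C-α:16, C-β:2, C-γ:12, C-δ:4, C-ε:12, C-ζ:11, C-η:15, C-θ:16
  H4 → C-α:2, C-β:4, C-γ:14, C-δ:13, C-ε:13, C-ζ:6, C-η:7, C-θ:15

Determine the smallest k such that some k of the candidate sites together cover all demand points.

3

Coverage sets (demand points within 6 of each site):
  H1: {C-γ}
  H2: {C-δ, C-ε, C-η, C-θ}
  H3: {C-β, C-δ}
  H4: {C-α, C-β, C-ζ}
No 2 sites suffice: every size-2 union leaves at least one demand point uncovered.
But {H1, H2, H4} covers everything, so the minimum is 3.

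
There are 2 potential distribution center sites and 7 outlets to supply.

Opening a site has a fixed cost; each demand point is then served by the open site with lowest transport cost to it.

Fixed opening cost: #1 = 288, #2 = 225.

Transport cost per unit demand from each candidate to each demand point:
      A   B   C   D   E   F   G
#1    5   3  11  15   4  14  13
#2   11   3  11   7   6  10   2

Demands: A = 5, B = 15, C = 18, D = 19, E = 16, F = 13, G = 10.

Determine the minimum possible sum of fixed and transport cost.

Open {#2}: assign each demand point to its cheapest open site.
  A→#2 5×11=55, B→#2 15×3=45, C→#2 18×11=198, D→#2 19×7=133, E→#2 16×6=96, F→#2 13×10=130, G→#2 10×2=20
  transport cost 677, fixed 225 → total 902.
Compare {#1, #2}: transport cost 615 + fixed 513 = 1128.
Compare {#1}: transport cost 929 + fixed 288 = 1217.

902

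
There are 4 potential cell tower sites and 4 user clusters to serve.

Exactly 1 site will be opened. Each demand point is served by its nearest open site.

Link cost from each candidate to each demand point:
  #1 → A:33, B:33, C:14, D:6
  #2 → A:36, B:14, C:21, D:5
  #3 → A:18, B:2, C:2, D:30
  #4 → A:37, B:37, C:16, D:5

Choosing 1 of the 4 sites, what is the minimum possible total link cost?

52

Open {#3}.
  A→#3 18, B→#3 2, C→#3 2, D→#3 30  ⇒ total 52.
Compare {#2}: total 76.
Compare {#1}: total 86.
No size-1 selection does better; minimum is 52.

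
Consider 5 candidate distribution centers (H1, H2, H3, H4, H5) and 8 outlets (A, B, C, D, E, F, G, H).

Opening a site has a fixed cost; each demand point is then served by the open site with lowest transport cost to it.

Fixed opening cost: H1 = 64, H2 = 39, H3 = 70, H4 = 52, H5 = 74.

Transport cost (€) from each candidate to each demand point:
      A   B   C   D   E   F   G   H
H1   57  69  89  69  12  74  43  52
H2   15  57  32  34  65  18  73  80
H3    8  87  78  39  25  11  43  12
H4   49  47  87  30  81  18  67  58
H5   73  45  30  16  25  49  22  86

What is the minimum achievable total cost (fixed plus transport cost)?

313

Open {H3, H5}: assign each demand point to its cheapest open site.
  A→H3 8, B→H5 45, C→H5 30, D→H5 16, E→H3 25, F→H3 11, G→H5 22, H→H3 12
  transport cost 169, fixed 144 → total 313.
Compare {H2, H3}: transport cost 222 + fixed 109 = 331.
Compare {H2, H3, H5}: transport cost 169 + fixed 183 = 352.
Compare {H2, H5}: transport cost 251 + fixed 113 = 364.
All other subsets cost ≥ 331. Minimum total cost: 313.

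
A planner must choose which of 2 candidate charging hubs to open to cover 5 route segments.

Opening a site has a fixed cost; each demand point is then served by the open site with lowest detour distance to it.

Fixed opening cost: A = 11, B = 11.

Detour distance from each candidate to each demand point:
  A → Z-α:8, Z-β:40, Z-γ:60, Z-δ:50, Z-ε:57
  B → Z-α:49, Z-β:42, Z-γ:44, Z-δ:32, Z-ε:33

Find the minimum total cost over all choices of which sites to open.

179

Open {A, B}: assign each demand point to its cheapest open site.
  Z-α→A 8, Z-β→A 40, Z-γ→B 44, Z-δ→B 32, Z-ε→B 33
  detour distance 157, fixed 22 → total 179.
Compare {B}: detour distance 200 + fixed 11 = 211.
Compare {A}: detour distance 215 + fixed 11 = 226.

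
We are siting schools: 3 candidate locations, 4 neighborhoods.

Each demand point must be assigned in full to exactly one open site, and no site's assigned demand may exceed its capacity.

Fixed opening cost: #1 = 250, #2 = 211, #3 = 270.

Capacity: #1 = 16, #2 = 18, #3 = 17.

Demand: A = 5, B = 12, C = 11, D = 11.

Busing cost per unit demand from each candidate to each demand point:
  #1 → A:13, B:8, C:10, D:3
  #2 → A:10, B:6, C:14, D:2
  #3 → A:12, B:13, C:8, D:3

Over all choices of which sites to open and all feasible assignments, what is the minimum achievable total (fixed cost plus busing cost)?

Open {#1, #2, #3}; cheapest assignment that respects the capacities:
  #1 (cap 16, load 11): D — cost 11×3 = 33
  #2 (cap 18, load 17): A, B — cost 5×10 + 12×6 = 122
  #3 (cap 17, load 11): C — cost 11×8 = 88
  Shipping 243, fixed 731 → total 974.
  Any other capacity-feasible assignment to {#1, #2, #3} ships for at least 243.
Total demand is 39 and no other set of sites has combined capacity ≥ 39, so {#1, #2, #3} is the only feasible choice of open sites. Minimum: 974.

974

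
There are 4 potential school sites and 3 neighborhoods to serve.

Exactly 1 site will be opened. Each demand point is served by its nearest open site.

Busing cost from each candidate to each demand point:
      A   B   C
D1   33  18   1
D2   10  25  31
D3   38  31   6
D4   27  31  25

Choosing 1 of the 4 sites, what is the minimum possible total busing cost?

Open {D1}.
  A→D1 33, B→D1 18, C→D1 1  ⇒ total 52.
Compare {D2}: total 66.
Compare {D3}: total 75.
No size-1 selection does better; minimum is 52.

52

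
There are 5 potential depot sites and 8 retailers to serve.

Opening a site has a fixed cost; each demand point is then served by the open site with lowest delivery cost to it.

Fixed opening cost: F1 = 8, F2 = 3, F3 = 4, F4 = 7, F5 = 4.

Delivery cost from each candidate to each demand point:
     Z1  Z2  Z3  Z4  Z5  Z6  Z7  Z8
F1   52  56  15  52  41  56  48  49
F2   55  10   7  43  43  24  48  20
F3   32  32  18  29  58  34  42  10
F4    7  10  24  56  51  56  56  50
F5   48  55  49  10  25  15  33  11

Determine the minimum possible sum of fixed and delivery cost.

Open {F2, F4, F5}: assign each demand point to its cheapest open site.
  Z1→F4 7, Z2→F2 10, Z3→F2 7, Z4→F5 10, Z5→F5 25, Z6→F5 15, Z7→F5 33, Z8→F5 11
  delivery cost 118, fixed 14 → total 132.
Compare {F2, F3, F4, F5}: delivery cost 117 + fixed 18 = 135.
Compare {F1, F2, F4, F5}: delivery cost 118 + fixed 22 = 140.
Compare {F3, F4, F5}: delivery cost 128 + fixed 15 = 143.
All other subsets cost ≥ 135. Minimum total cost: 132.

132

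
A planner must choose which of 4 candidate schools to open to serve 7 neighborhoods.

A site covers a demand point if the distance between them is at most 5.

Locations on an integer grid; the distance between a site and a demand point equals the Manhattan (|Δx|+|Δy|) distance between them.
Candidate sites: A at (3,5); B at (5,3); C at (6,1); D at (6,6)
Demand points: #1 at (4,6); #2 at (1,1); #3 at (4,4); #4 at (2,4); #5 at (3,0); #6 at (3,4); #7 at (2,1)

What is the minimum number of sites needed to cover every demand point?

Coverage sets (demand points within 5 of each site):
  A: {#1, #3, #4, #5, #6, #7}
  B: {#1, #3, #4, #5, #6, #7}
  C: {#2, #3, #5, #7}
  D: {#1, #3, #6}
No single site covers all 7 demand points.
But {A, C} covers everything, so the minimum is 2.

2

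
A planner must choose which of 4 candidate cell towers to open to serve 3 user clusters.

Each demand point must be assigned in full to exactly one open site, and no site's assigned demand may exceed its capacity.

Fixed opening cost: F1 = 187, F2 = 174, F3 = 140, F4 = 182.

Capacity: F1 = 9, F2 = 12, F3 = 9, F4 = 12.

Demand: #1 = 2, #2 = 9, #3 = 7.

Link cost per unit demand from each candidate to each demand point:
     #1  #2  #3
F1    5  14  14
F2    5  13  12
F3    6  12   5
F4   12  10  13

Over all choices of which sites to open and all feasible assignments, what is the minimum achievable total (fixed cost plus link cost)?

Open {F3, F4}; cheapest assignment that respects the capacities:
  F3 (cap 9, load 9): #1, #3 — cost 2×6 + 7×5 = 47
  F4 (cap 12, load 9): #2 — cost 9×10 = 90
  Shipping 137, fixed 322 → total 459.
  Any other capacity-feasible assignment to {F3, F4} ships for at least 137.
Compare {F2, F3}: its best feasible assignment gives total 476.
Compare {F1, F3}: its best feasible assignment gives total 500.
Every other set of open sites that can feasibly serve all demand totals ≥ 476 even under its best assignment. Minimum: 459.

459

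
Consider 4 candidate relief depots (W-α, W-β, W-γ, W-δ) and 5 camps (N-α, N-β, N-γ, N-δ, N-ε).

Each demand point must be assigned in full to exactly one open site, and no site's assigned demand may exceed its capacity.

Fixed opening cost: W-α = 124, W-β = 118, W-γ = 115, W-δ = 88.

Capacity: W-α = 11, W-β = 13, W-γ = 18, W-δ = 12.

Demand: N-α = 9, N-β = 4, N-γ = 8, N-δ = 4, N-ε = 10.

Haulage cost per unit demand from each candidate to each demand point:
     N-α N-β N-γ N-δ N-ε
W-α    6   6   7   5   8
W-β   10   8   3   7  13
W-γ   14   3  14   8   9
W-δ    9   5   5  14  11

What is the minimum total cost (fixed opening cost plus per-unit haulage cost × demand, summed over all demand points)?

Open {W-α, W-γ, W-δ}; cheapest assignment that respects the capacities:
  W-α (cap 11, load 9): N-α — cost 9×6 = 54
  W-γ (cap 18, load 18): N-β, N-δ, N-ε — cost 4×3 + 4×8 + 10×9 = 134
  W-δ (cap 12, load 8): N-γ — cost 8×5 = 40
  Shipping 228, fixed 327 → total 555.
  Any other capacity-feasible assignment to {W-α, W-γ, W-δ} ships for at least 228.
Compare {W-β, W-γ, W-δ}: its best feasible assignment gives total 556.
Compare {W-α, W-β, W-γ}: its best feasible assignment gives total 565.
Every other set of open sites that can feasibly serve all demand totals ≥ 556 even under its best assignment. Minimum: 555.

555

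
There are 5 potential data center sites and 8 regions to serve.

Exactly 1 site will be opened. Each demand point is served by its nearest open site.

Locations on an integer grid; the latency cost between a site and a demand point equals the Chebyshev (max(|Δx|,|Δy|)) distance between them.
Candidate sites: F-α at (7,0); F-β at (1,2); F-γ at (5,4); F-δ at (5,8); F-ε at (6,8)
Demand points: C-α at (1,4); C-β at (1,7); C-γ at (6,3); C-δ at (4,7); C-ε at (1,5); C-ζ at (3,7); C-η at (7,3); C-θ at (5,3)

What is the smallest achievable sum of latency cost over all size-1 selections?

Open {F-γ}.
  C-α→F-γ 4, C-β→F-γ 4, C-γ→F-γ 1, C-δ→F-γ 3, C-ε→F-γ 4, C-ζ→F-γ 3, C-η→F-γ 2, C-θ→F-γ 1  ⇒ total 22.
Compare {F-δ}: total 30.
Compare {F-β}: total 35.
No size-1 selection does better; minimum is 22.

22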